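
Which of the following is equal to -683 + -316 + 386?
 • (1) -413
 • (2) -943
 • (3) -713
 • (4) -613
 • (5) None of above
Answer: 4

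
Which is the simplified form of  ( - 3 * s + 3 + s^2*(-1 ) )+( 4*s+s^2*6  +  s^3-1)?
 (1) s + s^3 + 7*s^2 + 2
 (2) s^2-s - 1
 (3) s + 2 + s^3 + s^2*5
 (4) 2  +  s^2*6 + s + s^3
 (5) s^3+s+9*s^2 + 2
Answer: 3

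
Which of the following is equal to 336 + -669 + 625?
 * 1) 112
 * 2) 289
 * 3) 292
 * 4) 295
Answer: 3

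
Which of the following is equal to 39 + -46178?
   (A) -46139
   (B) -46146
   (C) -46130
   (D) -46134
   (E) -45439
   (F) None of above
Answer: A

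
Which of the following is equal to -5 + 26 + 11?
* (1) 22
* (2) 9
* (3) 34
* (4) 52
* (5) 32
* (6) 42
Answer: 5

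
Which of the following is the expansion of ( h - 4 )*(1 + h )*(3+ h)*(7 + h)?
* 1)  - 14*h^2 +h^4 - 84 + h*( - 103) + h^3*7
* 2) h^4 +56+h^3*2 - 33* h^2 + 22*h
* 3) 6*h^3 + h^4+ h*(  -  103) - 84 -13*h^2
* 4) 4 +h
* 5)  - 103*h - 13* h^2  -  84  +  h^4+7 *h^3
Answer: 5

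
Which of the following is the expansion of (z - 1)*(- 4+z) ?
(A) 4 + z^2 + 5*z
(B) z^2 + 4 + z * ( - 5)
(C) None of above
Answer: B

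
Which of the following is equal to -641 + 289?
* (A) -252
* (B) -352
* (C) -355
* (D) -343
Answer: B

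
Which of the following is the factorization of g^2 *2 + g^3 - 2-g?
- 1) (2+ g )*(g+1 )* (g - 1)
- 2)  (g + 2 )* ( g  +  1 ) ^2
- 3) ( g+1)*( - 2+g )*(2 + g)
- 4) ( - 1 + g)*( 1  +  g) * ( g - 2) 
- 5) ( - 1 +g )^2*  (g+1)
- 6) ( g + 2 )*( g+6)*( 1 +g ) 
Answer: 1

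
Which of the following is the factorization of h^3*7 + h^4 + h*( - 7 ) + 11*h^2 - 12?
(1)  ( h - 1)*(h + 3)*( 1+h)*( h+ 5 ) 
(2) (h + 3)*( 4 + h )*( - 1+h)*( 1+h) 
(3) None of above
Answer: 2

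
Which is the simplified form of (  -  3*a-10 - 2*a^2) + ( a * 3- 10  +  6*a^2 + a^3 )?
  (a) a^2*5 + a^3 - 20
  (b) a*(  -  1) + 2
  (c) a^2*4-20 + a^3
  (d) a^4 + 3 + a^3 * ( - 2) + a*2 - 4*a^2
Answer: c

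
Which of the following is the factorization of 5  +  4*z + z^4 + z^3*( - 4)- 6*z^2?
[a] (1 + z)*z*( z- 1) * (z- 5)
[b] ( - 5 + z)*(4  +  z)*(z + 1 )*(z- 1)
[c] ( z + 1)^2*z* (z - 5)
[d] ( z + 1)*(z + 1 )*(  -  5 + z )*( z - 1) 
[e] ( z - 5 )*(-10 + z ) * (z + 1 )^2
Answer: d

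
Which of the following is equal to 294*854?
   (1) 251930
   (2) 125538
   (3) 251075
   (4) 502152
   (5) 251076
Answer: 5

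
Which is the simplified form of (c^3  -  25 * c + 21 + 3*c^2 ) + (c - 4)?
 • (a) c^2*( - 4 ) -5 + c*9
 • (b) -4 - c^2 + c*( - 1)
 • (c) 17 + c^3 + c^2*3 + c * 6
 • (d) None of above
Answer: d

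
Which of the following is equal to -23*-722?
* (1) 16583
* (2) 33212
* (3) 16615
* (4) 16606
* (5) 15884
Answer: 4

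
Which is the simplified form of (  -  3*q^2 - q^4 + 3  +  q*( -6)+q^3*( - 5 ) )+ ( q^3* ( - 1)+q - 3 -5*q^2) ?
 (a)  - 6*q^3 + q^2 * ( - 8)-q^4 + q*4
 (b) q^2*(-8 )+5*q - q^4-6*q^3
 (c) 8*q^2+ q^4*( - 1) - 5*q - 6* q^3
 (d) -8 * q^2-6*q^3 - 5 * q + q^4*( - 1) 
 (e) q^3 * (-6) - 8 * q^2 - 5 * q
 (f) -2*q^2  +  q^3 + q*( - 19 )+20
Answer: d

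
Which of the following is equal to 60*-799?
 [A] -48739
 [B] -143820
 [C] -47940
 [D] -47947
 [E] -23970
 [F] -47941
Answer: C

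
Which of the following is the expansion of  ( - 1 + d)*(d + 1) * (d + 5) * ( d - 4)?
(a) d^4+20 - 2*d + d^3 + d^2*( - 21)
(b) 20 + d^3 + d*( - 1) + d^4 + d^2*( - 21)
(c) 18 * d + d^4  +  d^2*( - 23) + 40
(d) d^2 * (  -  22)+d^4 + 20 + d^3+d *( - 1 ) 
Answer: b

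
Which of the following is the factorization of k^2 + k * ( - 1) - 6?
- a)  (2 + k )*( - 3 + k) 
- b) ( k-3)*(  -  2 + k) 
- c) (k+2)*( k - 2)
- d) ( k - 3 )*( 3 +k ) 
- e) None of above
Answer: a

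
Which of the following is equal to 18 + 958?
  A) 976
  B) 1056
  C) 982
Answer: A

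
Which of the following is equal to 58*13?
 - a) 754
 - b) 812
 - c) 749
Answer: a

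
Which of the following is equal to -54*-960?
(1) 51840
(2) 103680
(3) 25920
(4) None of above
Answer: 1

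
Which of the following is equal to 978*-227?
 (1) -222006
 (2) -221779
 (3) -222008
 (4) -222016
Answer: 1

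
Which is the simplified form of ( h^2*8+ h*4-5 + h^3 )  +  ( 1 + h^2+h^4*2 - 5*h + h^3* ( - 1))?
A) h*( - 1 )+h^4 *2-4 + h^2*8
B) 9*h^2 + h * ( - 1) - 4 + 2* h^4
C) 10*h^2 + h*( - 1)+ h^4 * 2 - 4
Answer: B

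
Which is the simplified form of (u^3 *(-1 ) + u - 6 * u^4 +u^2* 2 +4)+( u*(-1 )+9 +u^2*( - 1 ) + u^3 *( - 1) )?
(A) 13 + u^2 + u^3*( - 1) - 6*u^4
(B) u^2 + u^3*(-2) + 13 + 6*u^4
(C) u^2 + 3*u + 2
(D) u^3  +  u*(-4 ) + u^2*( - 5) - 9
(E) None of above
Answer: E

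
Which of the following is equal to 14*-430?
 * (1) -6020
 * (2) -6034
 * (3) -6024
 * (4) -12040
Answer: 1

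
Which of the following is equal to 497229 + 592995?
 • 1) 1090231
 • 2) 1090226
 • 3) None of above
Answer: 3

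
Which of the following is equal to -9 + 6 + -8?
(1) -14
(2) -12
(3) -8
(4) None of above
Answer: 4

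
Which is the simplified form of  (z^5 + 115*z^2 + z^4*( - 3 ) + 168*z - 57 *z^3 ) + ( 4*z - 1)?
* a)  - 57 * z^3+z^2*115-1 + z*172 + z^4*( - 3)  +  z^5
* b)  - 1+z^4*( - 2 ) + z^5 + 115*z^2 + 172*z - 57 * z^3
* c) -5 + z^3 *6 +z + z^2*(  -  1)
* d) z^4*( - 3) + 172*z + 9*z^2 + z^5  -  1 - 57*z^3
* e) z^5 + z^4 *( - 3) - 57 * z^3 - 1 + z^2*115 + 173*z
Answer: a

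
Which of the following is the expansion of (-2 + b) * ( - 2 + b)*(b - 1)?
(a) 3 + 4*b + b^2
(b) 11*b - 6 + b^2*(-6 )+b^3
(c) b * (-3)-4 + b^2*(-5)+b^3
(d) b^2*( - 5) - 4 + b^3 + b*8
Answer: d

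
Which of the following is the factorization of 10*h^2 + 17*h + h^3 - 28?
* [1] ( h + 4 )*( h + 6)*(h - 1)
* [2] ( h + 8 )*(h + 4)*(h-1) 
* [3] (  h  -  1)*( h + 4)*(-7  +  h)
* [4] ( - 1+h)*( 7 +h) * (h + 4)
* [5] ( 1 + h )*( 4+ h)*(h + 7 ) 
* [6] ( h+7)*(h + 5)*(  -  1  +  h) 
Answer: 4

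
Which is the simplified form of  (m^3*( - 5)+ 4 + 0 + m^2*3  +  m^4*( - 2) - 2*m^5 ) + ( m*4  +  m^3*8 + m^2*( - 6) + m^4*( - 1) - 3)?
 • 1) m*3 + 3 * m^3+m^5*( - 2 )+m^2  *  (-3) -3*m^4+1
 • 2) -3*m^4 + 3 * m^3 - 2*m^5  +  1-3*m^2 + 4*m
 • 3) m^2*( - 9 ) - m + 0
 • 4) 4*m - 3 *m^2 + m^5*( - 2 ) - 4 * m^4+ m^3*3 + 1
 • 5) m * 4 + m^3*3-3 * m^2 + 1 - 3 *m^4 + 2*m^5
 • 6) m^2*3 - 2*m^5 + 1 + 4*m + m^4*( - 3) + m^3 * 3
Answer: 2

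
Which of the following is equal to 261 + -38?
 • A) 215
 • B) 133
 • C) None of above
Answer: C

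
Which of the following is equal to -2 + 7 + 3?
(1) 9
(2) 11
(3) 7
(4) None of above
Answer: 4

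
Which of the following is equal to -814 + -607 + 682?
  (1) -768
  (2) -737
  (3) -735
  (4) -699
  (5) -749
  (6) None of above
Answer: 6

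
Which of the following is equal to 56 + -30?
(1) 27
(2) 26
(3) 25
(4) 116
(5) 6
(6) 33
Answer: 2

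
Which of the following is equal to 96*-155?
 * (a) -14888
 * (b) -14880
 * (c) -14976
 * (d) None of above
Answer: b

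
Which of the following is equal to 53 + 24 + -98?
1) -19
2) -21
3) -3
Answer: 2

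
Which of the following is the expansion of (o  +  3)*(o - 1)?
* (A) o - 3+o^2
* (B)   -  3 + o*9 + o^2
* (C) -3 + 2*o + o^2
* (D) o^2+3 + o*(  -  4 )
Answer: C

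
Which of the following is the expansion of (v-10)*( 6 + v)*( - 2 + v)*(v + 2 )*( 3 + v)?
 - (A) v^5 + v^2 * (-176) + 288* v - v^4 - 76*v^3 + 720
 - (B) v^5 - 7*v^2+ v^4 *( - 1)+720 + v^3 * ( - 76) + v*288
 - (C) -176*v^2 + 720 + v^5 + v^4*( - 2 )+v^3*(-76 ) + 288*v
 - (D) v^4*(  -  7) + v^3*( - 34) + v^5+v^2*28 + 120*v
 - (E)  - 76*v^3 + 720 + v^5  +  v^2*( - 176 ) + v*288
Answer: A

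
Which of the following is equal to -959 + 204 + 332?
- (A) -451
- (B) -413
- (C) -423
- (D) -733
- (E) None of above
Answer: C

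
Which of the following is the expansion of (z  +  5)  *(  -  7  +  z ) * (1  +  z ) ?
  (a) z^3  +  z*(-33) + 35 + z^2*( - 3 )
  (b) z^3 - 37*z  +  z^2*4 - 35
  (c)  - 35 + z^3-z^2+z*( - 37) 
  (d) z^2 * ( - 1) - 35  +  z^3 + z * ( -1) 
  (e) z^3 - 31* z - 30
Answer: c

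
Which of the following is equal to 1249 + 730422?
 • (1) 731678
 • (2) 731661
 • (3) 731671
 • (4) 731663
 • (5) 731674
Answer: 3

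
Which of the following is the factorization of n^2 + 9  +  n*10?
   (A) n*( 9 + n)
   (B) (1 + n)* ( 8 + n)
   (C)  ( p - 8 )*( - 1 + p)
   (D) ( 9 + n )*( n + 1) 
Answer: D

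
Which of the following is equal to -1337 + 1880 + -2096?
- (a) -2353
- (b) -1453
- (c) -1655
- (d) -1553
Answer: d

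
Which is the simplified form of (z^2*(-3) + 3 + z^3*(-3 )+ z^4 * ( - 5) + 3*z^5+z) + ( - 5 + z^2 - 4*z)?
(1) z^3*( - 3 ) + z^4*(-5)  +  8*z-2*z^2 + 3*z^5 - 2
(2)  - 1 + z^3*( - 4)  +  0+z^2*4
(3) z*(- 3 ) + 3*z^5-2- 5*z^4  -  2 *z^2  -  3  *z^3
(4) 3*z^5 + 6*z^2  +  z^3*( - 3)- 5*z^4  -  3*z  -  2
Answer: 3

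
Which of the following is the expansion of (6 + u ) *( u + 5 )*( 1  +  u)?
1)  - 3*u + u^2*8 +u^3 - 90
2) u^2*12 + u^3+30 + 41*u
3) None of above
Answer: 2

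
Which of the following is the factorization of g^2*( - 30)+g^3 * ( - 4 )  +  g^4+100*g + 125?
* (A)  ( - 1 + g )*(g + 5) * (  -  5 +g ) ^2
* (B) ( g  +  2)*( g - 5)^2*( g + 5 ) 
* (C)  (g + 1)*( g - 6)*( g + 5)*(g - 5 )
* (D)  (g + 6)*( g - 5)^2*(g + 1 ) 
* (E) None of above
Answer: E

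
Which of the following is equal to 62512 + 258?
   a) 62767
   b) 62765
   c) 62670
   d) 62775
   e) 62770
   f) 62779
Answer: e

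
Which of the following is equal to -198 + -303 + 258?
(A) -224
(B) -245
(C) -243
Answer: C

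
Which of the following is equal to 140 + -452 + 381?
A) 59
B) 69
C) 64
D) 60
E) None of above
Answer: B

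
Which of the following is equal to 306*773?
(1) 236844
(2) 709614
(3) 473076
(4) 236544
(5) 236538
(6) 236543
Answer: 5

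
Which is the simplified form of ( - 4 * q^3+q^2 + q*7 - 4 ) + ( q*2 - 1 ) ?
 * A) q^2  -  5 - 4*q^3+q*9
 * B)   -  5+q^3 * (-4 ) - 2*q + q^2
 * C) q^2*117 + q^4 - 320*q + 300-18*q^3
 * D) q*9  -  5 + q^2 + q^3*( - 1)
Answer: A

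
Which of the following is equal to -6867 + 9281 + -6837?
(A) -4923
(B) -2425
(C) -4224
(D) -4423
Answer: D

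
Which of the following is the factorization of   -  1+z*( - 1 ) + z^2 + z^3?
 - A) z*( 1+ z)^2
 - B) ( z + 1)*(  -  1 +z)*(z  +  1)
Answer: B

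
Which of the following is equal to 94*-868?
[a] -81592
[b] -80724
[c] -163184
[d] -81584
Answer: a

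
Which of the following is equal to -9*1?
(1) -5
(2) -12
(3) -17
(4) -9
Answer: 4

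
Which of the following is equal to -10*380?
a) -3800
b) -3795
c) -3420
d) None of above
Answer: a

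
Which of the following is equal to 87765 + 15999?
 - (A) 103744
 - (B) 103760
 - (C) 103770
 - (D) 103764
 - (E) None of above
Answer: D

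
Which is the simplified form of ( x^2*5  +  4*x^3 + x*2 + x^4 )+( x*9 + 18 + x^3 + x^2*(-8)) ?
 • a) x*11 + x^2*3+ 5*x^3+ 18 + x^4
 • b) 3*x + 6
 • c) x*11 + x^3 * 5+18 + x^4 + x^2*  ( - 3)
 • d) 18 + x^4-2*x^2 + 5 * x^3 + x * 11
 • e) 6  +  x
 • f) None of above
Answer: c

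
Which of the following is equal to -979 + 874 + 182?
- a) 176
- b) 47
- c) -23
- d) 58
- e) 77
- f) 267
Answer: e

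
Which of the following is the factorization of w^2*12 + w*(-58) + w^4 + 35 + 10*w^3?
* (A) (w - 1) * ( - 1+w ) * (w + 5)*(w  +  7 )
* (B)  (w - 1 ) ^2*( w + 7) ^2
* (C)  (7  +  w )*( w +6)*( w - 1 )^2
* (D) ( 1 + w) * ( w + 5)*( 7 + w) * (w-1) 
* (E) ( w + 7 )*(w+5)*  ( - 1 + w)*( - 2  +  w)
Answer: A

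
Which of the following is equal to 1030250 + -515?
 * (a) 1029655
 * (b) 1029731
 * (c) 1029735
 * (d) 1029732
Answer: c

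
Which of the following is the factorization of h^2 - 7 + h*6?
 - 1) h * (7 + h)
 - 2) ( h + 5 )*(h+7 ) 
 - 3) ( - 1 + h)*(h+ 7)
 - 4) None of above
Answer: 3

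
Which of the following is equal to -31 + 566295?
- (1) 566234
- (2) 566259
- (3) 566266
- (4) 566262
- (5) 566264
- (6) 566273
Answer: 5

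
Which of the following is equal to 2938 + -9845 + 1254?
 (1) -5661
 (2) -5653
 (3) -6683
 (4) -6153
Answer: 2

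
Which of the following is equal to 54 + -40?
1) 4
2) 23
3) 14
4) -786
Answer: 3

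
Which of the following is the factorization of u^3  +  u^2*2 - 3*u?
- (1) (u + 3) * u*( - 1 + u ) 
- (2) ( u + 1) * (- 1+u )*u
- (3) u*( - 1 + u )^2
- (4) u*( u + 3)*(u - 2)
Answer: 1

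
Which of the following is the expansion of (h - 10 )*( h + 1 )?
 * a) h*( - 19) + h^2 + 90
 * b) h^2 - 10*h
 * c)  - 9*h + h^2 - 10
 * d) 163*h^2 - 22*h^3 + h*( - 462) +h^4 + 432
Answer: c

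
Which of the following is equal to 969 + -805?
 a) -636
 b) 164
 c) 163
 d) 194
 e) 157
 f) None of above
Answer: b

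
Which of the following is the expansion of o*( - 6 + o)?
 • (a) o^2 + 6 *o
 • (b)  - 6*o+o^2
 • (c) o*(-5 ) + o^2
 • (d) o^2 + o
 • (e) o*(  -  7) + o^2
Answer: b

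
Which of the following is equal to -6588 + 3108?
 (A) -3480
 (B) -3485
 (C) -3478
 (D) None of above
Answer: A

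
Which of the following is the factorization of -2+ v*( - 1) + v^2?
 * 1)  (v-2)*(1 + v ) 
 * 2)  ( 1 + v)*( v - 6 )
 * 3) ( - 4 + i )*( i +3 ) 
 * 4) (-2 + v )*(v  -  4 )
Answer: 1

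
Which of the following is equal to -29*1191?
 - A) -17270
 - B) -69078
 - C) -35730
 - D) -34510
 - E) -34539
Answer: E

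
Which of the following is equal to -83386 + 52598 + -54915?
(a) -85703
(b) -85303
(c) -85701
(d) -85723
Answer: a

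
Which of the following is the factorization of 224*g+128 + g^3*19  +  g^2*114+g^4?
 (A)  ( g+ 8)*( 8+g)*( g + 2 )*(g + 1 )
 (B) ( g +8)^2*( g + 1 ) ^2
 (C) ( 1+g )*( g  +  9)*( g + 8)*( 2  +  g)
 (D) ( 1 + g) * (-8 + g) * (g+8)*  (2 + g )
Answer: A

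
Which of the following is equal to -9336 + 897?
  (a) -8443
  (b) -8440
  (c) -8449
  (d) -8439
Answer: d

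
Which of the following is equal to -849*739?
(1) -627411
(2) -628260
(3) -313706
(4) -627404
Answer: 1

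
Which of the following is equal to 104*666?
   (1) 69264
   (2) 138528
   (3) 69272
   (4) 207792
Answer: 1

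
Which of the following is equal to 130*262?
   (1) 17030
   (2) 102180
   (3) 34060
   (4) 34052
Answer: 3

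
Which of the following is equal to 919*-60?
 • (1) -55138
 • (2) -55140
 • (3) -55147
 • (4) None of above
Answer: 2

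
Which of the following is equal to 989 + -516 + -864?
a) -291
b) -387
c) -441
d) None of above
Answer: d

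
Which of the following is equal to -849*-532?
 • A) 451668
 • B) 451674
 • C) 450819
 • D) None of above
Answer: A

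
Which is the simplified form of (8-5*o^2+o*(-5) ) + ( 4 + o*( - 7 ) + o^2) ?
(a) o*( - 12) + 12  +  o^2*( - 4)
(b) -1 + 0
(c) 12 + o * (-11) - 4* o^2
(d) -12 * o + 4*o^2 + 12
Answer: a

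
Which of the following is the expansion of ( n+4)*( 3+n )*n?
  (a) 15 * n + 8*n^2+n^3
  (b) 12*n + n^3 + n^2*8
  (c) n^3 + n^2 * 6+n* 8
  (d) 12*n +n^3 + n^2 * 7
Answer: d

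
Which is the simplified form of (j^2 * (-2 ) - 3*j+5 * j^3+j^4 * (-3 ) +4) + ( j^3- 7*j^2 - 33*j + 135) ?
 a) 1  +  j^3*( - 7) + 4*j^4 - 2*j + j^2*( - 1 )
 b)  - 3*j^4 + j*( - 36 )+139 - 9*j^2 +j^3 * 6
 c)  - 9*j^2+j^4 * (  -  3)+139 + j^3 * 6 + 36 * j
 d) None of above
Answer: b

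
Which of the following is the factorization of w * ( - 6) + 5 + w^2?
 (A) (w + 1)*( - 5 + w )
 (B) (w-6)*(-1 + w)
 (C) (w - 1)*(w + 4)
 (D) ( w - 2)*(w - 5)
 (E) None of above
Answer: E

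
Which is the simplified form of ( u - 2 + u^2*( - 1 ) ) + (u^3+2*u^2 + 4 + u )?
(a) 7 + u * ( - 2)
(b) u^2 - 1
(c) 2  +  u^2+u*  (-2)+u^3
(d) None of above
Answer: d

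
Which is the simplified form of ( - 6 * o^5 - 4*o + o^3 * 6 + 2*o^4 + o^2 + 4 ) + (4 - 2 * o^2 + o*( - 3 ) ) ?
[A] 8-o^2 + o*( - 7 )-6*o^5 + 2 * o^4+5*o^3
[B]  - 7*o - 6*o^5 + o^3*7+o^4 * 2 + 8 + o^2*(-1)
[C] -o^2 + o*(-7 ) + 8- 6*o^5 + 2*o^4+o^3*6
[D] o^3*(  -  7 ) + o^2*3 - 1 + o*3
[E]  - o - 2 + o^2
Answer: C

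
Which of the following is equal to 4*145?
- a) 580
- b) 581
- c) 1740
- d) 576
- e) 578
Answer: a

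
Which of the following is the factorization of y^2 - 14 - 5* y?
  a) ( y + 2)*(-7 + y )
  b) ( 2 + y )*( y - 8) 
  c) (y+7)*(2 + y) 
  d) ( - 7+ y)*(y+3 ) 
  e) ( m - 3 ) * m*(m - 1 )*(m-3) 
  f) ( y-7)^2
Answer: a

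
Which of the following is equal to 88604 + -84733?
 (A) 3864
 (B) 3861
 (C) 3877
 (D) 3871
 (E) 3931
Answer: D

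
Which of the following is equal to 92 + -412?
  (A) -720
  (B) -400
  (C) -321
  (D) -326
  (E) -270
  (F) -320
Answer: F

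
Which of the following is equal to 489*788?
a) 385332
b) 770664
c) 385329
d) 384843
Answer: a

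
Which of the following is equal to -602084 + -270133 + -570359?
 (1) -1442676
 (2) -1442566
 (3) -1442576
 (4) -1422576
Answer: 3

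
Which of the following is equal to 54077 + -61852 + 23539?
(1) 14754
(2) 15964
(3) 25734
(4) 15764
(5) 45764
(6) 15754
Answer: 4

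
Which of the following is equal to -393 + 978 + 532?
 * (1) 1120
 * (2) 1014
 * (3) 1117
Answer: 3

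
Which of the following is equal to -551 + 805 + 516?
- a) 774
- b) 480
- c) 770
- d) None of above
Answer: c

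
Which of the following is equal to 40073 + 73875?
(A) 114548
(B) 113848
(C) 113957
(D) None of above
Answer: D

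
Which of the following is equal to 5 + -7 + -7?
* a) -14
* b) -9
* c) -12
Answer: b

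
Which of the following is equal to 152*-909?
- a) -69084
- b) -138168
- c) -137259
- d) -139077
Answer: b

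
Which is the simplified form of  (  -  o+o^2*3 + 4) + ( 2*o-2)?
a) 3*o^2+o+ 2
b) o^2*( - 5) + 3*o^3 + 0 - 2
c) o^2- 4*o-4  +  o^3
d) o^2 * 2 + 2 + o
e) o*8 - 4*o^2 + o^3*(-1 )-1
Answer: a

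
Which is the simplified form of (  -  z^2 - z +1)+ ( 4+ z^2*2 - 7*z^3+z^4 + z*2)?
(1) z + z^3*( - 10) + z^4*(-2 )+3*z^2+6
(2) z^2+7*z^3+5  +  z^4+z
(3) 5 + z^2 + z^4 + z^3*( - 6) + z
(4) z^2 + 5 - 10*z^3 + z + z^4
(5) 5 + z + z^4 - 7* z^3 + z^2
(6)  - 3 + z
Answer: 5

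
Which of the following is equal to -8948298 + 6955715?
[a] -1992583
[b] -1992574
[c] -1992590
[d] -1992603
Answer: a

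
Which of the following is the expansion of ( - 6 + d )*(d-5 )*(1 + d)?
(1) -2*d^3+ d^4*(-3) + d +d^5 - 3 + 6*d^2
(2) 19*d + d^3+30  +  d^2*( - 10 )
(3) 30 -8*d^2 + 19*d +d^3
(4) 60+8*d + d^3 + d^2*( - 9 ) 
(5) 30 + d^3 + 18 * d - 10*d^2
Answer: 2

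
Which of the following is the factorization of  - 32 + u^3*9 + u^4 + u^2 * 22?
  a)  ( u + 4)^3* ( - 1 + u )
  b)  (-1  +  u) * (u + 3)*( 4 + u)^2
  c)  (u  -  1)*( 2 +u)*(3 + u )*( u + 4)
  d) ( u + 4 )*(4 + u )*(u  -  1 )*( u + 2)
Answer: d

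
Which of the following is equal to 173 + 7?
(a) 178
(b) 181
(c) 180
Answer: c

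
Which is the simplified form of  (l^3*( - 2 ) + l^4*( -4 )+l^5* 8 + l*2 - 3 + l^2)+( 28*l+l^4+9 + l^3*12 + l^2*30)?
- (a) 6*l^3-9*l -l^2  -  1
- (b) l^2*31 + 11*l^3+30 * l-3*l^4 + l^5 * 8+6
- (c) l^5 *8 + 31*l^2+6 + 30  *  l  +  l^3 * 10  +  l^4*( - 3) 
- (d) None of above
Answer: c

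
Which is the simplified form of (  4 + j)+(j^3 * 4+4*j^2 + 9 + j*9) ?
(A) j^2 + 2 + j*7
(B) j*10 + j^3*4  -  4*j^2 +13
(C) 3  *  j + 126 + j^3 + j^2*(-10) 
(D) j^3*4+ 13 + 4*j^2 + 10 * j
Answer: D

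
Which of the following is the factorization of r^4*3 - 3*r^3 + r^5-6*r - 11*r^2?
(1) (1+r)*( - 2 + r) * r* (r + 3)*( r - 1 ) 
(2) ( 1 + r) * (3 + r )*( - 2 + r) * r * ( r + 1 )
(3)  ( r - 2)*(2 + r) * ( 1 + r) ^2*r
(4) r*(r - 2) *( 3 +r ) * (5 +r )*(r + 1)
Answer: 2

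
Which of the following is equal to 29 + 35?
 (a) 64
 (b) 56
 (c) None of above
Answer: a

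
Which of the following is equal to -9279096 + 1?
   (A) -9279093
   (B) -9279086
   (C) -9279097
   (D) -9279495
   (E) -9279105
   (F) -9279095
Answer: F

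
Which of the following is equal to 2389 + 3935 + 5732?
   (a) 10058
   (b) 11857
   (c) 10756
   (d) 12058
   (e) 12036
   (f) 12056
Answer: f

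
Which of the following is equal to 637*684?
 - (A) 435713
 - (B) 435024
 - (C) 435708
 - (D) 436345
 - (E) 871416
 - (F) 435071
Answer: C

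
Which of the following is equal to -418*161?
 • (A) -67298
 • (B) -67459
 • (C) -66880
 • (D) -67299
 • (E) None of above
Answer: A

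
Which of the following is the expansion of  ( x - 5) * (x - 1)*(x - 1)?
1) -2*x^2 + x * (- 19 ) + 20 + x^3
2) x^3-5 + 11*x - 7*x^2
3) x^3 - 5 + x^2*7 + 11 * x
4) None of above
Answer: 2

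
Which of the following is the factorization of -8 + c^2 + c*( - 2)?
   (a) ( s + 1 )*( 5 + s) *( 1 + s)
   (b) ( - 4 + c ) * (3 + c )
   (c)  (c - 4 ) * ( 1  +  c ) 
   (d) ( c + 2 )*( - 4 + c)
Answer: d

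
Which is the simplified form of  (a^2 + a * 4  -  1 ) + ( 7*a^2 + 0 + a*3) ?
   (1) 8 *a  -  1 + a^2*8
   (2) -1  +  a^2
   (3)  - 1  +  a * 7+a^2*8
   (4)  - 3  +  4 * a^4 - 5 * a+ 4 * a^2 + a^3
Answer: 3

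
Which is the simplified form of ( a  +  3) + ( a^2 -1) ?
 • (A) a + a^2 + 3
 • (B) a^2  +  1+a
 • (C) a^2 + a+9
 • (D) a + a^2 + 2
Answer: D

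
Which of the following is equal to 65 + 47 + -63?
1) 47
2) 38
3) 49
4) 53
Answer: 3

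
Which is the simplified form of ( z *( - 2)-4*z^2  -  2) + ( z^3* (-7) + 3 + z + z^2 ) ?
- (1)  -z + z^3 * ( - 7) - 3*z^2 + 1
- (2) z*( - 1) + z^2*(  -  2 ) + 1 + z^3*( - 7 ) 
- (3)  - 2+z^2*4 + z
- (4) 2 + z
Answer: 1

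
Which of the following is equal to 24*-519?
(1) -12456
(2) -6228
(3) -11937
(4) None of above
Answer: 1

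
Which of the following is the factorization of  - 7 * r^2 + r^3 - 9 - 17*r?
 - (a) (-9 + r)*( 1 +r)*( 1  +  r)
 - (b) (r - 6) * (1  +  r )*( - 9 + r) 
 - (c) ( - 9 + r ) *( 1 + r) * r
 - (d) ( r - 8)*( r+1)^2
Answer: a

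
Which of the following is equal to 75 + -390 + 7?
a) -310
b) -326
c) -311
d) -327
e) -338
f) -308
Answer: f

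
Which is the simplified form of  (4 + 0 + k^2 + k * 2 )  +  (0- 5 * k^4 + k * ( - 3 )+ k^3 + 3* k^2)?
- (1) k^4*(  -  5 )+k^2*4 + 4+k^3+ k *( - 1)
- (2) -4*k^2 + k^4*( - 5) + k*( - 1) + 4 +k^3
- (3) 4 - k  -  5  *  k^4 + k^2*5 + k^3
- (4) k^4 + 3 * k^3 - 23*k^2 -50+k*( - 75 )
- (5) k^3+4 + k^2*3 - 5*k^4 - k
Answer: 1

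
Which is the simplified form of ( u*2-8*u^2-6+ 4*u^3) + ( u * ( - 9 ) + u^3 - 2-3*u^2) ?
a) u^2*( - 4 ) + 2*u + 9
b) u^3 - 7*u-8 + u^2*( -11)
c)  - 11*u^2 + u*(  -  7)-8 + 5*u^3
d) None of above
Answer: c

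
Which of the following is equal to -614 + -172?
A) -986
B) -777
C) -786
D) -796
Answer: C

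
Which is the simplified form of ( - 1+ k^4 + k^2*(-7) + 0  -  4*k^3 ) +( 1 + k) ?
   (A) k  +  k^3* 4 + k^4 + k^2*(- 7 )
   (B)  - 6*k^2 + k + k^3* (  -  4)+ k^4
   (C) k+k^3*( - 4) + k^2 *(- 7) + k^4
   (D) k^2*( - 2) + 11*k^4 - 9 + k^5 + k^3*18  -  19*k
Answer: C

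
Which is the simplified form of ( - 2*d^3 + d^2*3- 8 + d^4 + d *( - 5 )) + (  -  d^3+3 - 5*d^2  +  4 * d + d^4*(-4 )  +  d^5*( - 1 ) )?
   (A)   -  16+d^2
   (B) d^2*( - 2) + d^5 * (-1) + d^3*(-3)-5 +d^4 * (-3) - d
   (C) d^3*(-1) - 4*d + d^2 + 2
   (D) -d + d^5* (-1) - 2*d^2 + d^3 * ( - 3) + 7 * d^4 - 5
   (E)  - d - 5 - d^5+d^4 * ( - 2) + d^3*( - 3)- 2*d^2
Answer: B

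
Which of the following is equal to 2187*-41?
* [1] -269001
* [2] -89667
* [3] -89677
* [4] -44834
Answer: 2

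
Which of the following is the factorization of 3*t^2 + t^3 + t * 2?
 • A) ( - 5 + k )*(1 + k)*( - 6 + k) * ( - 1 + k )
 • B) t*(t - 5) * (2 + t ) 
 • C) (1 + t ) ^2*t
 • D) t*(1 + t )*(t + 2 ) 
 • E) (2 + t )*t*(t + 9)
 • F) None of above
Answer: D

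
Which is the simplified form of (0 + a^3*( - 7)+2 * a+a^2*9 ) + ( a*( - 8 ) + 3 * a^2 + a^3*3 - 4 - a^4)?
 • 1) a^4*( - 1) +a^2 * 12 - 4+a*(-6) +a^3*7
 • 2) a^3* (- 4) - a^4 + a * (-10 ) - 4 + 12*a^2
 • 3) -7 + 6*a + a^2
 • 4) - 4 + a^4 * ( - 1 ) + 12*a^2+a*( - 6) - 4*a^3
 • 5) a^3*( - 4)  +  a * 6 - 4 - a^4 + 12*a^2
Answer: 4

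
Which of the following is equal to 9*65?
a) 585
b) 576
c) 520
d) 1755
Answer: a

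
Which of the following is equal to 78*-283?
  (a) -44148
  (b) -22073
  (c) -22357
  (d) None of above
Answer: d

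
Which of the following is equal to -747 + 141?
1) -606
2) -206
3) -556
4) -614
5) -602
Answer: 1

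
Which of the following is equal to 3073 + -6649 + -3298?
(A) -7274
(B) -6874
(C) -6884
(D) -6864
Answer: B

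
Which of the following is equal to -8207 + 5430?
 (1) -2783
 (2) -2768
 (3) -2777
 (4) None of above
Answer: 3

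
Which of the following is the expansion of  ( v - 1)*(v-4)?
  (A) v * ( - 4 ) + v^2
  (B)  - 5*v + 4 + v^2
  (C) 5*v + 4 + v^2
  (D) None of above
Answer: B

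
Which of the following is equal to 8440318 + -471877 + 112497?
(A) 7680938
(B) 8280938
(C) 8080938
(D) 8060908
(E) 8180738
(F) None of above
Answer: C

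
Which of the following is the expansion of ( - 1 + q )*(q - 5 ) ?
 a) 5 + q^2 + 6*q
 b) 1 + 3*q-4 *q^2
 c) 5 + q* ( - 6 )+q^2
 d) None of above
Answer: c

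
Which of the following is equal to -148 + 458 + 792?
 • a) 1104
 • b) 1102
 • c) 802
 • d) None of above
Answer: b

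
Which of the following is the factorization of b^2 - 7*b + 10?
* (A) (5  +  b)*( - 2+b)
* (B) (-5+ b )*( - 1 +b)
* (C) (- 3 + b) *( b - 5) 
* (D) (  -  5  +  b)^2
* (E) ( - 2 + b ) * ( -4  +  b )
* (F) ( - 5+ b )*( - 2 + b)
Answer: F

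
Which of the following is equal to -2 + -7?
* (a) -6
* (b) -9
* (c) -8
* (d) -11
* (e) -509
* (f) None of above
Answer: b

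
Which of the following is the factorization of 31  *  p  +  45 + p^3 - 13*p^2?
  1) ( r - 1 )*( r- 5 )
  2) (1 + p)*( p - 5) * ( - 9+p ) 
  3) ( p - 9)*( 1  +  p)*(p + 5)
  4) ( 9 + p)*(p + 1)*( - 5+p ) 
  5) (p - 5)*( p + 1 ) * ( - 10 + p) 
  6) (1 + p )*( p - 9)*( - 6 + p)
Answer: 2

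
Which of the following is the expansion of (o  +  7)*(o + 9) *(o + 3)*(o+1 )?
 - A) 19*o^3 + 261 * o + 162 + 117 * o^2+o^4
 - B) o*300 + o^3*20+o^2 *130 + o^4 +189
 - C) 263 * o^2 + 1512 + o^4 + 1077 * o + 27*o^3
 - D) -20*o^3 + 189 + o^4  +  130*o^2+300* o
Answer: B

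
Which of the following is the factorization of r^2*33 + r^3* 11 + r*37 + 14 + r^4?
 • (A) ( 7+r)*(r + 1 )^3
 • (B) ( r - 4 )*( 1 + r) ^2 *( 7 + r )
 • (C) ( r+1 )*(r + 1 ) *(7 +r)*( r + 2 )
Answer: C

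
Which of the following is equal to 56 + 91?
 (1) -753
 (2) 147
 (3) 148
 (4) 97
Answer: 2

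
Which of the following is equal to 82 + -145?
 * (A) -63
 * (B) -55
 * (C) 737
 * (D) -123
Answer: A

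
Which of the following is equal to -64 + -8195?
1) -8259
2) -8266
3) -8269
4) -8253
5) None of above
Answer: 1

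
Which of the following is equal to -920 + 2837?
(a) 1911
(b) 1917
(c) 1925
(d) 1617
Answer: b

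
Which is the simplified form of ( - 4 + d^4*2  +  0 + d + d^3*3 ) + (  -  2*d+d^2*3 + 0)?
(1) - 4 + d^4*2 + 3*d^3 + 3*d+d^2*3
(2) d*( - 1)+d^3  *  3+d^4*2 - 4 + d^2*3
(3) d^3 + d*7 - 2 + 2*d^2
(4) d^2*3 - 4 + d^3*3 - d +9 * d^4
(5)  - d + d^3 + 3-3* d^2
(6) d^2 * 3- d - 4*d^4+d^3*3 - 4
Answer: 2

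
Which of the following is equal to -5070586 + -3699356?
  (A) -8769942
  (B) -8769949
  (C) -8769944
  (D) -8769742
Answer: A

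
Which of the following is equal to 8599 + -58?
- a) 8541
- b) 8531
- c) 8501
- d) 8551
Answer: a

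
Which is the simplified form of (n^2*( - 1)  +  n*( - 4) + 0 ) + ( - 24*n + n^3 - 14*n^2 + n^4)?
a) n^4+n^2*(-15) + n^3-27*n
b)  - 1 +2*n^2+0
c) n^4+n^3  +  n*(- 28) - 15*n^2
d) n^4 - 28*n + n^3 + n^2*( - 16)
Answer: c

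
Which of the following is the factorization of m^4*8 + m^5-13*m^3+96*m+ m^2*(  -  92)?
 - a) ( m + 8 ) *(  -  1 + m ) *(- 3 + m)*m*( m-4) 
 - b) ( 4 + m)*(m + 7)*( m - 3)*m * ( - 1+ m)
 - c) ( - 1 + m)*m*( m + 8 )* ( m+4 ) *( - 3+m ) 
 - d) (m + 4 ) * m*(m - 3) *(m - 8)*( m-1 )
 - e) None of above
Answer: c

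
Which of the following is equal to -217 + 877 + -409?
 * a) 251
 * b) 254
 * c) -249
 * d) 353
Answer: a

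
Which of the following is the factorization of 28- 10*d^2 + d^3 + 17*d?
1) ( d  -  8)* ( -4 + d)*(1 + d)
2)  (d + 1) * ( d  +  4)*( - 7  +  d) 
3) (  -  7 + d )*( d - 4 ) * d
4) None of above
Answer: 4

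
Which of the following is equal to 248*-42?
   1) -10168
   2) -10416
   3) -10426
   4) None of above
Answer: 2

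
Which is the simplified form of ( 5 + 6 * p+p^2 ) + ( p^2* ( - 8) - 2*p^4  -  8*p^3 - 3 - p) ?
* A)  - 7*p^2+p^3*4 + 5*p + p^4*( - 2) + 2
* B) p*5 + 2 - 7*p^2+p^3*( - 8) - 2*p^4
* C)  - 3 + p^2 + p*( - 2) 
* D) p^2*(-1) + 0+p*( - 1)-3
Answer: B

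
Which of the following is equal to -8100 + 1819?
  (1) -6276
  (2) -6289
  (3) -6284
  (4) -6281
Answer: 4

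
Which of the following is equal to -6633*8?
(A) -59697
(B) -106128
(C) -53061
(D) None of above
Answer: D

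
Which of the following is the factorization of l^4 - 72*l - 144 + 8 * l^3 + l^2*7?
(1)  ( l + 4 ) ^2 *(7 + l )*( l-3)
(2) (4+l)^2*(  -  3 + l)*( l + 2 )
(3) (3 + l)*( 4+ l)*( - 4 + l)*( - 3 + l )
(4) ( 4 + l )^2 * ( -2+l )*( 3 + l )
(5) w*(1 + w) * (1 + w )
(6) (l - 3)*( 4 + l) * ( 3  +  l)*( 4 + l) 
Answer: 6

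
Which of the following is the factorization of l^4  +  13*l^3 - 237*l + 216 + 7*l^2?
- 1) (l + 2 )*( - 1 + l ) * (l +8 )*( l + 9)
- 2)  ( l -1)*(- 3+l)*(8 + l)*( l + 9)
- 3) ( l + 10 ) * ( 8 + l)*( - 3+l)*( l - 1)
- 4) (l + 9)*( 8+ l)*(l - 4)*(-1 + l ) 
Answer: 2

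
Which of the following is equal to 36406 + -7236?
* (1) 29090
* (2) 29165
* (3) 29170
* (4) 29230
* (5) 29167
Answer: 3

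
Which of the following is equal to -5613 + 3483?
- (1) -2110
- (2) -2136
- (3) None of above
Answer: 3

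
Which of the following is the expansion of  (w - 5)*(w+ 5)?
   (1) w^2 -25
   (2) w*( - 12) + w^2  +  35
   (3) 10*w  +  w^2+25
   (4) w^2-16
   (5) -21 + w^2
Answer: 1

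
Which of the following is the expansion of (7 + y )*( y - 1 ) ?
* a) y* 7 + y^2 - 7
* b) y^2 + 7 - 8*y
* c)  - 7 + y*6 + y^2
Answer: c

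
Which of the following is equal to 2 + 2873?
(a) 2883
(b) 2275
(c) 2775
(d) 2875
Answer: d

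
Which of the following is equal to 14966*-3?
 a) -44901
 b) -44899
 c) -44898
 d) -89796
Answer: c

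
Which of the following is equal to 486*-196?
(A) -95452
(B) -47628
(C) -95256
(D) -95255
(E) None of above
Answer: C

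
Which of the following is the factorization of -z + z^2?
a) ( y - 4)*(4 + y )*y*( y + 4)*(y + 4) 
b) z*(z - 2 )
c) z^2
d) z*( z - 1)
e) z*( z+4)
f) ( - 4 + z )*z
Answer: d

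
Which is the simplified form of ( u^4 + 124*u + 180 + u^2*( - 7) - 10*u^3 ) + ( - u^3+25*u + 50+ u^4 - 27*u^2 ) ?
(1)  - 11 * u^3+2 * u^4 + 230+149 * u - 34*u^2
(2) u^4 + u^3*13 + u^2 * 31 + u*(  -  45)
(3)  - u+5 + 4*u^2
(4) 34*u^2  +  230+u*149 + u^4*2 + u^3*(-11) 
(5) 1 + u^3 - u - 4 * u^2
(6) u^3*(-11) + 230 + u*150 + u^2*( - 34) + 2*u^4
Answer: 1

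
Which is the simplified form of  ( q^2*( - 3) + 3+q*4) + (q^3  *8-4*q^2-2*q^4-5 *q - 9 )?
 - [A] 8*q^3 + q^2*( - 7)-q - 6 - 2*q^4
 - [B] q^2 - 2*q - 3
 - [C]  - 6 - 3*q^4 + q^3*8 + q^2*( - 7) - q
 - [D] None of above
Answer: A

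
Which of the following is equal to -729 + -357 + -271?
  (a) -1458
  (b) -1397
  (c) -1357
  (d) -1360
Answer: c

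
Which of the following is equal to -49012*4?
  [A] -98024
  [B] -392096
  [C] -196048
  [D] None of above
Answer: C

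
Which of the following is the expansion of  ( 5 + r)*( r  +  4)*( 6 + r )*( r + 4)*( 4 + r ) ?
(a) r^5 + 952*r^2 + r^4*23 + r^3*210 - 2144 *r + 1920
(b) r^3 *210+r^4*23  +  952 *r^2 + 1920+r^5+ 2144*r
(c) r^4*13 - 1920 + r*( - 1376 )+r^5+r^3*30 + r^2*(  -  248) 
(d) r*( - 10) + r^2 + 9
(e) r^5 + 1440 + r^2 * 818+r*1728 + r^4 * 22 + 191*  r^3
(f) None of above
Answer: b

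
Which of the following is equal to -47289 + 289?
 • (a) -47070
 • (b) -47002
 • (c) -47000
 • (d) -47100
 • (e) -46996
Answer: c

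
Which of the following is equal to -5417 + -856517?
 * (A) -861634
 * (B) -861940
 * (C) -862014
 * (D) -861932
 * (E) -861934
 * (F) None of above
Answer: E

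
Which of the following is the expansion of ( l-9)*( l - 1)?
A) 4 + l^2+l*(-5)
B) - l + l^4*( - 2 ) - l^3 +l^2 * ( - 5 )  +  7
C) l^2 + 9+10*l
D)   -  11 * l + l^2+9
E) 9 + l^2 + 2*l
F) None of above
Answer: F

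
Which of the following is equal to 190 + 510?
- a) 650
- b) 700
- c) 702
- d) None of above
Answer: b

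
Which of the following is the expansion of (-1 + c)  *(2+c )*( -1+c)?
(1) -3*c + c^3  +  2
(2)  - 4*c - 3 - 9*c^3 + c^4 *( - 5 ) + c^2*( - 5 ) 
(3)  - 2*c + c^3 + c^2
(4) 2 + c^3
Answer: 1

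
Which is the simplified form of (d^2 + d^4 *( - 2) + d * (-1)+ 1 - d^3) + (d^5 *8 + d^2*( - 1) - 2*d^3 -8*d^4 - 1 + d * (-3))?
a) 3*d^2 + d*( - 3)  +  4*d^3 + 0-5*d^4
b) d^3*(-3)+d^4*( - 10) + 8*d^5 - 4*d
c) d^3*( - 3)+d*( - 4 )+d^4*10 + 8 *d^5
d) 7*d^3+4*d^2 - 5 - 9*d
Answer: b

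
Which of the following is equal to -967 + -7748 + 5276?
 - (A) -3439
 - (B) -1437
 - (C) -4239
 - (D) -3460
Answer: A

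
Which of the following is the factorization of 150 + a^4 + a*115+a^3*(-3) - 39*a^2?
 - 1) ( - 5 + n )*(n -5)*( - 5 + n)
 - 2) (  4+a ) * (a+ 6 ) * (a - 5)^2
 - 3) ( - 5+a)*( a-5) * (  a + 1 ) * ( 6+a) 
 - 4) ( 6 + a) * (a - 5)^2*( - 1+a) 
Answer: 3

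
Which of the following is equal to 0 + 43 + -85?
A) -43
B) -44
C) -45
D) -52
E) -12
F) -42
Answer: F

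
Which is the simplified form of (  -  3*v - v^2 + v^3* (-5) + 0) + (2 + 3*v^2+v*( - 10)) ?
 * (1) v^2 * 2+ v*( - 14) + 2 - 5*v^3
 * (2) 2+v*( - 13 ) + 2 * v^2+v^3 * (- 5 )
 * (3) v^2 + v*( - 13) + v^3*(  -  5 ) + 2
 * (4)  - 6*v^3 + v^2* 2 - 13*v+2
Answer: 2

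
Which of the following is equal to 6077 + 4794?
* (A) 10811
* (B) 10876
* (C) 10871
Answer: C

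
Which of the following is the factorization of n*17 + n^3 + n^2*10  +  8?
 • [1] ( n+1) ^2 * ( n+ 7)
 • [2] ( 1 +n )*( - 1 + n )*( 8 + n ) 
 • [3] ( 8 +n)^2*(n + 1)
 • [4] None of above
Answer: 4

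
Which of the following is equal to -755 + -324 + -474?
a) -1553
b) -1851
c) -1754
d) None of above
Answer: a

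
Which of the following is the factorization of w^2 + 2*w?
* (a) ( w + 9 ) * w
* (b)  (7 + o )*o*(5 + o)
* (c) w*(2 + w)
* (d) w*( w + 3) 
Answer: c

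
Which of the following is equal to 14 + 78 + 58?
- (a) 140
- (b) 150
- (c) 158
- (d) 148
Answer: b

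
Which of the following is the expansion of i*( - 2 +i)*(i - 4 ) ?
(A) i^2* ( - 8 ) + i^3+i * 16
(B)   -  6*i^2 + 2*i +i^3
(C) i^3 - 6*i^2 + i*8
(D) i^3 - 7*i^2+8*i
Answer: C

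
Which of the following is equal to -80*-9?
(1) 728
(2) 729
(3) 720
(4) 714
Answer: 3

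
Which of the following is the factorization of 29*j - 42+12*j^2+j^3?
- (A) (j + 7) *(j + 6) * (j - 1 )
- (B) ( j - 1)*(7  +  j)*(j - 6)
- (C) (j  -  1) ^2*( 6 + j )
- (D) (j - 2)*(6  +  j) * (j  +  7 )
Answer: A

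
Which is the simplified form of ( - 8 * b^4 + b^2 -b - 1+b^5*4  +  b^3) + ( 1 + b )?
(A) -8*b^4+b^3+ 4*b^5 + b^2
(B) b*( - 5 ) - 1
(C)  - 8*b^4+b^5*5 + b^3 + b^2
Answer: A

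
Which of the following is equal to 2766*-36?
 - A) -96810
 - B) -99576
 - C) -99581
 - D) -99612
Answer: B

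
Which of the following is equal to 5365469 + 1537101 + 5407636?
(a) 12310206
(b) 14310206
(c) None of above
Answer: a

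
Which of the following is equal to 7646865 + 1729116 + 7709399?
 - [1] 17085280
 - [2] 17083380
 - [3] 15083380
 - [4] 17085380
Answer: 4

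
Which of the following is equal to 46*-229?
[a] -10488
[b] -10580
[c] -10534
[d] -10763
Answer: c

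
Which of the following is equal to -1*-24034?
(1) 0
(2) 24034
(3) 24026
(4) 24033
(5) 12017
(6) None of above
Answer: 2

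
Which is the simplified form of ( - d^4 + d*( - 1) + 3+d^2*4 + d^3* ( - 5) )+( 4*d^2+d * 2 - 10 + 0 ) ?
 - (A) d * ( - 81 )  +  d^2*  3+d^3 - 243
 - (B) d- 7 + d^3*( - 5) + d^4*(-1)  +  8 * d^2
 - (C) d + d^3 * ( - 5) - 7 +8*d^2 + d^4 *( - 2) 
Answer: B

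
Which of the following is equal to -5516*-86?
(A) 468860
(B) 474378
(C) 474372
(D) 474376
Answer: D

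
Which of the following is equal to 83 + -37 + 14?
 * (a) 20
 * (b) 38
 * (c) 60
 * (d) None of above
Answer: c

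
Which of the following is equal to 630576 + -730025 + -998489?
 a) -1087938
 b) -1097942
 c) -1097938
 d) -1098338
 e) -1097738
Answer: c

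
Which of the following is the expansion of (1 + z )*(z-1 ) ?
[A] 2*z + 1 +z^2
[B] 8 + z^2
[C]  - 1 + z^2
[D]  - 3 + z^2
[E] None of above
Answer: C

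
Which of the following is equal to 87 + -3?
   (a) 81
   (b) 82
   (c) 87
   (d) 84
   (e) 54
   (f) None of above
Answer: d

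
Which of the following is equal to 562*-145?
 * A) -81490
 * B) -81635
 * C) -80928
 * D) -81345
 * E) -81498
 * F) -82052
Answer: A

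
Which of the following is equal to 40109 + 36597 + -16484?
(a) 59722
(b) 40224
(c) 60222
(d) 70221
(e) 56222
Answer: c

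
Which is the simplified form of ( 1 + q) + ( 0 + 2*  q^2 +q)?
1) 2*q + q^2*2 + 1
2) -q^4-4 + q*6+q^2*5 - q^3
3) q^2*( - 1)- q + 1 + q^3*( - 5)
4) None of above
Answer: 1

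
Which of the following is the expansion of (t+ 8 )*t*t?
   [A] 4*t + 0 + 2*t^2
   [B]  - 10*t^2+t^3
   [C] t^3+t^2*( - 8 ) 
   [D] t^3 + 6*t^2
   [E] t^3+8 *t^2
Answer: E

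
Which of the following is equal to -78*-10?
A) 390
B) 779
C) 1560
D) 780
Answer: D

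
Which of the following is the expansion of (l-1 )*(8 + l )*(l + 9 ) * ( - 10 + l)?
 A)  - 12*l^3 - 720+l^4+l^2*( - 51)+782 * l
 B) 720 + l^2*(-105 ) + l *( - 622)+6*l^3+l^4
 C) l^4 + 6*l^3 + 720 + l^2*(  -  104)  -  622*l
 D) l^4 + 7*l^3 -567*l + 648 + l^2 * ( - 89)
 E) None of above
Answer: B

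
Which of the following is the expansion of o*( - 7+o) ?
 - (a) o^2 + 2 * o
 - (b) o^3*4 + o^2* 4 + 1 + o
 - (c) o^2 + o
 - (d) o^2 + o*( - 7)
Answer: d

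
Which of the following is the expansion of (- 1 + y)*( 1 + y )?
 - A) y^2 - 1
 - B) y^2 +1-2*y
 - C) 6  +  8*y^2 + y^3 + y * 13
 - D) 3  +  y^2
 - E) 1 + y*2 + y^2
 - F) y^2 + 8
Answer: A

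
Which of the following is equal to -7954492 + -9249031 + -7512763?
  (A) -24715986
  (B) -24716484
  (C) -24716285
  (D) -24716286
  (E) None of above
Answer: D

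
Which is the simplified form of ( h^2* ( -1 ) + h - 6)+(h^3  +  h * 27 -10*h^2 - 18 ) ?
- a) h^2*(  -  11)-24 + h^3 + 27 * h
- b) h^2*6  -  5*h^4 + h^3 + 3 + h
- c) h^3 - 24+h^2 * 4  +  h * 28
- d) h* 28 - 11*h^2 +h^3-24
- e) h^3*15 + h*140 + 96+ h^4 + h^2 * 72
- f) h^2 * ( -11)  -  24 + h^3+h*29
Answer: d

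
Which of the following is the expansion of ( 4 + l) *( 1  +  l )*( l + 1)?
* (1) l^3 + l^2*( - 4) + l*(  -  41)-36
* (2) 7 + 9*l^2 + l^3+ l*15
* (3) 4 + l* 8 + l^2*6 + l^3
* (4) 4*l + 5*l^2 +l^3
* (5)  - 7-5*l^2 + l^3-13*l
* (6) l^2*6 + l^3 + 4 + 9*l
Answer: 6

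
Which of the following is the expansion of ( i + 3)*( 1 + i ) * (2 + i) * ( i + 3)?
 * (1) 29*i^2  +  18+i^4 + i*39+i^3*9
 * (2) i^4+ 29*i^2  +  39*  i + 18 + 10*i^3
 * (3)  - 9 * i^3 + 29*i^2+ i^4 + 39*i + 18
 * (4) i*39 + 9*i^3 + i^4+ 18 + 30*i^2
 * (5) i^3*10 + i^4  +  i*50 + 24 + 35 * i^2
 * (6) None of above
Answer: 1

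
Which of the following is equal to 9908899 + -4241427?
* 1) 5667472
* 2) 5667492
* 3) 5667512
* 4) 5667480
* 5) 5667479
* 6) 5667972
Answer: 1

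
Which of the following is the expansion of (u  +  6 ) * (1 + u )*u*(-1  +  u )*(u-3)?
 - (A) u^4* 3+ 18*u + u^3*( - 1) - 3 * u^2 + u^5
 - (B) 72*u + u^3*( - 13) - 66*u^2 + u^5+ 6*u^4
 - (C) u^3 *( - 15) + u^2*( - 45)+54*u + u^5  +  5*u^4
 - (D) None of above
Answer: D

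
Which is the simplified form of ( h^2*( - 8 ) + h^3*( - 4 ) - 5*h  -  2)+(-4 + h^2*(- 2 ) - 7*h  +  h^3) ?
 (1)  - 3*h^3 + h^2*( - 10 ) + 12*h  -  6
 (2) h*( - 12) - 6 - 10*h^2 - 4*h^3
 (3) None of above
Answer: 3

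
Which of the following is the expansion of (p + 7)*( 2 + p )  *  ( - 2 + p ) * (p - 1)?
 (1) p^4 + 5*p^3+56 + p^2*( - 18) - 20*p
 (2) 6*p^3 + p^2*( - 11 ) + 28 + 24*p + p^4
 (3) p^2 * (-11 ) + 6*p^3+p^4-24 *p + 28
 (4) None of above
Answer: 3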